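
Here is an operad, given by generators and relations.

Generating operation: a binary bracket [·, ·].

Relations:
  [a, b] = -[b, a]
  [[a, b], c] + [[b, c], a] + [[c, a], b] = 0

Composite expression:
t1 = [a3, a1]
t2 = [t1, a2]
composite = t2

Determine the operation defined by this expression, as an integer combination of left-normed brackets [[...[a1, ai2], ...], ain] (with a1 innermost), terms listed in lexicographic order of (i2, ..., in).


In the tensor algebra, words opening a1 carry the a1-anchored form.
Composite bracket: [[a3, a1], a2]
Each bracket splits as ab - ba, giving 4 signed words (2^2 = 4).
Only words starting with a1 matter:
  sign of a1a3a2 is -1, so it contributes -[[a1, a3], a2]

-[[a1, a3], a2]


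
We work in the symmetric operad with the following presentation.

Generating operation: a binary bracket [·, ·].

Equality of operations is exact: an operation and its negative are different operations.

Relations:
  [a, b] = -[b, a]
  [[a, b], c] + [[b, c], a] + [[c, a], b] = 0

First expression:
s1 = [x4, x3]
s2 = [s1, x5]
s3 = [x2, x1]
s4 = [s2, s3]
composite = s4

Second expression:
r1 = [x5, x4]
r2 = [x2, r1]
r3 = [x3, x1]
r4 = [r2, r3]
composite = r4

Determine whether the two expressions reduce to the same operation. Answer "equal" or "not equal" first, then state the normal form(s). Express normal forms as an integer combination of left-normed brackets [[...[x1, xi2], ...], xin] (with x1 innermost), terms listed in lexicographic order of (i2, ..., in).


Normal form of the first expression: -[[[[x1, x2], x3], x4], x5] + [[[[x1, x2], x4], x3], x5] + [[[[x1, x2], x5], x3], x4] - [[[[x1, x2], x5], x4], x3]
Normal form of the second expression: -[[[[x1, x3], x2], x4], x5] + [[[[x1, x3], x2], x5], x4] + [[[[x1, x3], x4], x5], x2] - [[[[x1, x3], x5], x4], x2]
The forms do not match — not equal.

not equal; the first gives -[[[[x1, x2], x3], x4], x5] + [[[[x1, x2], x4], x3], x5] + [[[[x1, x2], x5], x3], x4] - [[[[x1, x2], x5], x4], x3] and the second -[[[[x1, x3], x2], x4], x5] + [[[[x1, x3], x2], x5], x4] + [[[[x1, x3], x4], x5], x2] - [[[[x1, x3], x5], x4], x2]


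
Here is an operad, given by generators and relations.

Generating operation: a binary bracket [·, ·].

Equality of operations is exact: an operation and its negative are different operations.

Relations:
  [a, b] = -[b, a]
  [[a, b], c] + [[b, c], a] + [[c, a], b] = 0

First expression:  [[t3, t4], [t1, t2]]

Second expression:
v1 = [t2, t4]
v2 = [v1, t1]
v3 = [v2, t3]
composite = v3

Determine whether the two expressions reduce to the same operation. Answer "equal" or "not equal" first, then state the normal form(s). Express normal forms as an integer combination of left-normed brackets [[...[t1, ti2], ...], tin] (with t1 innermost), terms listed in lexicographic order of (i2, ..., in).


not equal; first: -[[[t1, t2], t3], t4] + [[[t1, t2], t4], t3]; second: -[[[t1, t2], t4], t3] + [[[t1, t4], t2], t3]

In normal form, the first expression is -[[[t1, t2], t3], t4] + [[[t1, t2], t4], t3]
In normal form, the second expression is -[[[t1, t2], t4], t3] + [[[t1, t4], t2], t3]
No match — not equal.


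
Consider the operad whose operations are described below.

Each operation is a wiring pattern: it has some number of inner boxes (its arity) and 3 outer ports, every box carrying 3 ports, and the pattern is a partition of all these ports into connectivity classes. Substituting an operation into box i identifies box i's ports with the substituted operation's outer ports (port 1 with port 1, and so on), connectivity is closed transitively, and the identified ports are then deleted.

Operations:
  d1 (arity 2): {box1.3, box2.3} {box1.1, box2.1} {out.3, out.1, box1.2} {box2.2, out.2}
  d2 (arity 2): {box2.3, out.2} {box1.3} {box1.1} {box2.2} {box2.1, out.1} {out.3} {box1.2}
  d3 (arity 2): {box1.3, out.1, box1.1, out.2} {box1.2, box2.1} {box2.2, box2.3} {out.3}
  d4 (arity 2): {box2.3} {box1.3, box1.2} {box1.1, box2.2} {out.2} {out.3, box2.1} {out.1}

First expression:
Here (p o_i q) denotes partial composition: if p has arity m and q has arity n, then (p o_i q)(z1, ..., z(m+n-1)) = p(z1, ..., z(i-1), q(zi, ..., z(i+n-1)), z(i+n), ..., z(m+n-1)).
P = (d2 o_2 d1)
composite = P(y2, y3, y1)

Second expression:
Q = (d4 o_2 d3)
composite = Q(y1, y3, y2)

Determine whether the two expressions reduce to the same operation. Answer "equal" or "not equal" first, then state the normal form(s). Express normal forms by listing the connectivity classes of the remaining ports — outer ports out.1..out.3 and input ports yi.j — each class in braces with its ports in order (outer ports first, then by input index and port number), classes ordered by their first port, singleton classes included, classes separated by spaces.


not equal: they reduce to {out.1, out.2, y3.2} {out.3} {y1.1, y3.1} {y1.2} {y1.3, y3.3} {y2.1} {y2.2} {y2.3} and {out.1} {out.2} {out.3, y1.1, y3.1, y3.3} {y1.2, y1.3} {y2.1, y3.2} {y2.2, y2.3}

The first expression, normalized: {out.1, out.2, y3.2} {out.3} {y1.1, y3.1} {y1.2} {y1.3, y3.3} {y2.1} {y2.2} {y2.3}
The second expression, normalized: {out.1} {out.2} {out.3, y1.1, y3.1, y3.3} {y1.2, y1.3} {y2.1, y3.2} {y2.2, y2.3}
No match — not equal.


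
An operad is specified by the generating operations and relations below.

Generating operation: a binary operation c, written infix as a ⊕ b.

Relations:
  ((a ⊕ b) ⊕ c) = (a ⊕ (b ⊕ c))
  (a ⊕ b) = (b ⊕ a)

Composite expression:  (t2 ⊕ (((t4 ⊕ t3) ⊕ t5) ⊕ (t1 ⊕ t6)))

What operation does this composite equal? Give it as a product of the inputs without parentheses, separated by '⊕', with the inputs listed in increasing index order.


Reordering under c is free, so list the t-inputs canonically.
(t4 ⊕ t3) reduces to t4 ⊕ t3
((t4 ⊕ t3) ⊕ t5) reduces to t4 ⊕ t3 ⊕ t5
(t1 ⊕ t6) reduces to t1 ⊕ t6
(((t4 ⊕ t3) ⊕ t5) ⊕ (t1 ⊕ t6)) reduces to t4 ⊕ t3 ⊕ t5 ⊕ t1 ⊕ t6
(t2 ⊕ (((t4 ⊕ t3) ⊕ t5) ⊕ (t1 ⊕ t6))) reduces to t2 ⊕ t4 ⊕ t3 ⊕ t5 ⊕ t1 ⊕ t6
rearranged into index order: t1 ⊕ t2 ⊕ t3 ⊕ t4 ⊕ t5 ⊕ t6

t1 ⊕ t2 ⊕ t3 ⊕ t4 ⊕ t5 ⊕ t6


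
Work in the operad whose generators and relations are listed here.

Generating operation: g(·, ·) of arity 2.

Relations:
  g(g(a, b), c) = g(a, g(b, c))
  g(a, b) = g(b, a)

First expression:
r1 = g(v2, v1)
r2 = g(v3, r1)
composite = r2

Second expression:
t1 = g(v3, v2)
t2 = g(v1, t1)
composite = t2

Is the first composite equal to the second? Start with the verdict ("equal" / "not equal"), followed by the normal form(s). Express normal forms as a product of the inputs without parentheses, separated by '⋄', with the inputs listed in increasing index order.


equal — both sides give v1 ⋄ v2 ⋄ v3

Reducing the first expression gives v1 ⋄ v2 ⋄ v3
Reducing the second expression gives v1 ⋄ v2 ⋄ v3
The forms coincide; equal.


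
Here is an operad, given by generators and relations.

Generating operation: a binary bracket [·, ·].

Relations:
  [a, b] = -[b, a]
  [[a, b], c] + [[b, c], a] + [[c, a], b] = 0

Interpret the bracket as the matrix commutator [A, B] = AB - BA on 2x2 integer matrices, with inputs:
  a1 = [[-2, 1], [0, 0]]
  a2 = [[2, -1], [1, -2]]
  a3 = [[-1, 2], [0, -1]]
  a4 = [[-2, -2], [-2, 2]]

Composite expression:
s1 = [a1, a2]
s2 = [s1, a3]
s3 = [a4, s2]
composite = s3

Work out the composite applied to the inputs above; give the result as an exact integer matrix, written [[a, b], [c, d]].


[a1, a2] = [[1, -2], [2, -1]]
[[a1, a2], a3] = [[-4, 4], [0, 4]]
[a4, [[a1, a2], a3]] = [[8, -32], [16, -8]]

[[8, -32], [16, -8]]


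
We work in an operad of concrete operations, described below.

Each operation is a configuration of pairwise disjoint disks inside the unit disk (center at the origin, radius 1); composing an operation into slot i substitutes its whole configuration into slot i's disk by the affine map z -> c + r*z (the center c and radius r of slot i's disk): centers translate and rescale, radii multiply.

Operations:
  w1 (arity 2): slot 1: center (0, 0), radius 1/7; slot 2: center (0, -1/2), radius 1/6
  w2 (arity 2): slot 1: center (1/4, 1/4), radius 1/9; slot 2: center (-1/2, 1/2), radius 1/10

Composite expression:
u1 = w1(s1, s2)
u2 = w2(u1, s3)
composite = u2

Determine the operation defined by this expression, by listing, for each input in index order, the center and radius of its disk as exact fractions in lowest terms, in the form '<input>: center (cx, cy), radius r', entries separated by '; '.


Affine substitution under w2: radii multiply and s-centers shift.
tracing s1 down its 2-map path: center (1/4, 1/4), radius 1/63
tracing s2 down its 2-map path: center (1/4, 7/36), radius 1/54
tracing s3 down its 1-map path: center (-1/2, 1/2), radius 1/10

s1: center (1/4, 1/4), radius 1/63; s2: center (1/4, 7/36), radius 1/54; s3: center (-1/2, 1/2), radius 1/10


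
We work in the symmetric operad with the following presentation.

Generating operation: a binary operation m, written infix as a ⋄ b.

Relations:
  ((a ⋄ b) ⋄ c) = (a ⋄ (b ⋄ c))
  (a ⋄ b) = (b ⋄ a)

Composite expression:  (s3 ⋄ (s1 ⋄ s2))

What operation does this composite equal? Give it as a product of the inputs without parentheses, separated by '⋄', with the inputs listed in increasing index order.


s1 ⋄ s2 ⋄ s3

With m associative and commutative, the s-input set is all that matters.
(s1 ⋄ s2) unparenthesizes to s1 ⋄ s2
(s3 ⋄ (s1 ⋄ s2)) unparenthesizes to s3 ⋄ s1 ⋄ s2
putting the inputs in ascending order: s1 ⋄ s2 ⋄ s3


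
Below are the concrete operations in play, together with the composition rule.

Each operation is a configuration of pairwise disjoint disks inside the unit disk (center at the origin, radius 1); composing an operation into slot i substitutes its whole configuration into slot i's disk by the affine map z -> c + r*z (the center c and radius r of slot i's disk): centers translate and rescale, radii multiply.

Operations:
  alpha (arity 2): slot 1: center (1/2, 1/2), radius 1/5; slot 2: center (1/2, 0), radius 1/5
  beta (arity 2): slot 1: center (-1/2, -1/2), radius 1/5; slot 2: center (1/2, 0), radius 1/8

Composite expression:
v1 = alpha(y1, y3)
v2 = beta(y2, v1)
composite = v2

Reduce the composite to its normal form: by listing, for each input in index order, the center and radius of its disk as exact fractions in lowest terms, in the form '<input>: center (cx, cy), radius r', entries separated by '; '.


y1: center (9/16, 1/16), radius 1/40; y2: center (-1/2, -1/2), radius 1/5; y3: center (9/16, 0), radius 1/40

Affine substitution under beta: radii multiply and y-centers shift.
input y2: composing its 1 substitution step yields center (-1/2, -1/2), radius 1/5
input y1: composing its 2 substitution steps yields center (9/16, 1/16), radius 1/40
input y3: composing its 2 substitution steps yields center (9/16, 0), radius 1/40


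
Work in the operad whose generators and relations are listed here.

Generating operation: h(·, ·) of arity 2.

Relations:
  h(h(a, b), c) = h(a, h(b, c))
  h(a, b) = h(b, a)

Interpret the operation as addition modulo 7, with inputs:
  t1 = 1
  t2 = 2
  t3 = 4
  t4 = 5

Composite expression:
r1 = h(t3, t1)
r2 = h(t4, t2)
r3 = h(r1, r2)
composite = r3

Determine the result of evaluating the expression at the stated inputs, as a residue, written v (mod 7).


5 (mod 7)

h(t3, t1) = 5
h(t4, t2) = 0
h(h(t3, t1), h(t4, t2)) = 5


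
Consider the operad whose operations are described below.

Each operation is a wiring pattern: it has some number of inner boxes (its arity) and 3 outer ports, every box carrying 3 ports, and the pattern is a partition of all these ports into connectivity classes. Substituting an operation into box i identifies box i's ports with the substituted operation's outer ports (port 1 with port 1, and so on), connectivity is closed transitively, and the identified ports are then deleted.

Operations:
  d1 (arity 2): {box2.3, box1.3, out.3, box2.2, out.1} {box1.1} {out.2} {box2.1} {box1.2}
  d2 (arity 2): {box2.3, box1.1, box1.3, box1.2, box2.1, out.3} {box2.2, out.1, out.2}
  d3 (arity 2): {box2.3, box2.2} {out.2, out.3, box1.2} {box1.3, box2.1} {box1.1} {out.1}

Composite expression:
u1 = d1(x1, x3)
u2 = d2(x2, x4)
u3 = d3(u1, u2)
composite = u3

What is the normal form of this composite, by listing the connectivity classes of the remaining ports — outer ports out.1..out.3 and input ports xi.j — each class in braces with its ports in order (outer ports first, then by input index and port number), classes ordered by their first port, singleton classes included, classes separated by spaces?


Reachability decides: close wires over d3-identified ports.
stage d1: inputs (x1, x3), connectivity {out.1, out.3, x1.3, x3.2, x3.3} {out.2} {x1.1} {x1.2} {x3.1}, out.j its boundary
stage d2: inputs (x2, x4), connectivity {out.1, out.2, x4.2} {out.3, x2.1, x2.2, x2.3, x4.1, x4.3}, out.j its boundary
stage d3: inputs (x1, x3, x2, x4), connectivity {out.1} {out.2, out.3} {x1.1} {x1.2} {x1.3, x2.1, x2.2, x2.3, x3.2, x3.3, x4.1, x4.2, x4.3} {x3.1}, out.j its boundary

{out.1} {out.2, out.3} {x1.1} {x1.2} {x1.3, x2.1, x2.2, x2.3, x3.2, x3.3, x4.1, x4.2, x4.3} {x3.1}


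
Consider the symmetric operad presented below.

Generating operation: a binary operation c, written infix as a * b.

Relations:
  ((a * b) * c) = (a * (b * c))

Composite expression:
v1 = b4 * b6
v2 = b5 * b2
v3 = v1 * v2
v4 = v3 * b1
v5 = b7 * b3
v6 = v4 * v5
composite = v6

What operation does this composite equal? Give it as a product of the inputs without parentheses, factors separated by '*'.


The c-tree's shape is irrelevant; the b-reading-order decides.
(b4 * b6) linearizes to b4 * b6
(b5 * b2) linearizes to b5 * b2
((b4 * b6) * (b5 * b2)) linearizes to b4 * b6 * b5 * b2
(((b4 * b6) * (b5 * b2)) * b1) linearizes to b4 * b6 * b5 * b2 * b1
(b7 * b3) linearizes to b7 * b3
((((b4 * b6) * (b5 * b2)) * b1) * (b7 * b3)) linearizes to b4 * b6 * b5 * b2 * b1 * b7 * b3

b4 * b6 * b5 * b2 * b1 * b7 * b3


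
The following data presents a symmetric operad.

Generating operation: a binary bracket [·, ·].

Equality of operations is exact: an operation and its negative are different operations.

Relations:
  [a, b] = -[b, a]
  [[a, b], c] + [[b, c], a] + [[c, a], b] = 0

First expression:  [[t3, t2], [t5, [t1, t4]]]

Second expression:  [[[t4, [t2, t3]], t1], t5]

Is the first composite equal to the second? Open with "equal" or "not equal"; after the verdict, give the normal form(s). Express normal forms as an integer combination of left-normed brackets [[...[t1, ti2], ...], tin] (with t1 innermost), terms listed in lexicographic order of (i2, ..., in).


not equal; first: -[[[[t1, t4], t5], t2], t3] + [[[[t1, t4], t5], t3], t2]; second: [[[[t1, t2], t3], t4], t5] - [[[[t1, t3], t2], t4], t5] - [[[[t1, t4], t2], t3], t5] + [[[[t1, t4], t3], t2], t5]

Reducing the first expression gives -[[[[t1, t4], t5], t2], t3] + [[[[t1, t4], t5], t3], t2]
Reducing the second expression gives [[[[t1, t2], t3], t4], t5] - [[[[t1, t3], t2], t4], t5] - [[[[t1, t4], t2], t3], t5] + [[[[t1, t4], t3], t2], t5]
The forms do not match — not equal.


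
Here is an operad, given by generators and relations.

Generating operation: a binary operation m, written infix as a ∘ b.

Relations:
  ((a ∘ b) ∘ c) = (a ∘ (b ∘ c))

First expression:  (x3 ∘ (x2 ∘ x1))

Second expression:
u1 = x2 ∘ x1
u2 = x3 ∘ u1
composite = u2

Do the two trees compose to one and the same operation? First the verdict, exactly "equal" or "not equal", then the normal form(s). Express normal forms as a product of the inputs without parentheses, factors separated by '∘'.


equal; both compose to x3 ∘ x2 ∘ x1

The first expression reduces to x3 ∘ x2 ∘ x1
The second expression reduces to x3 ∘ x2 ∘ x1
Same normal form: equal.


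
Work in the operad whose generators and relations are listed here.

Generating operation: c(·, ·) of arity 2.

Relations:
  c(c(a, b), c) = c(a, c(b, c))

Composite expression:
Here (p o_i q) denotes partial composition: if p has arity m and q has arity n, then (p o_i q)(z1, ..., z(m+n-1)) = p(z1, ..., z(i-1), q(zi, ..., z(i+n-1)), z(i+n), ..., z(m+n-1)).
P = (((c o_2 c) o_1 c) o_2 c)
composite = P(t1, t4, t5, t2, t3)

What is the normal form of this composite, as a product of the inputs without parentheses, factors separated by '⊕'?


t1 ⊕ t4 ⊕ t5 ⊕ t2 ⊕ t3

Under associativity of c, the answer is the t's in reading order.
c(t4, t5) flattens to t4 ⊕ t5
c(t1, c(t4, t5)) flattens to t1 ⊕ t4 ⊕ t5
c(t2, t3) flattens to t2 ⊕ t3
c(c(t1, c(t4, t5)), c(t2, t3)) flattens to t1 ⊕ t4 ⊕ t5 ⊕ t2 ⊕ t3


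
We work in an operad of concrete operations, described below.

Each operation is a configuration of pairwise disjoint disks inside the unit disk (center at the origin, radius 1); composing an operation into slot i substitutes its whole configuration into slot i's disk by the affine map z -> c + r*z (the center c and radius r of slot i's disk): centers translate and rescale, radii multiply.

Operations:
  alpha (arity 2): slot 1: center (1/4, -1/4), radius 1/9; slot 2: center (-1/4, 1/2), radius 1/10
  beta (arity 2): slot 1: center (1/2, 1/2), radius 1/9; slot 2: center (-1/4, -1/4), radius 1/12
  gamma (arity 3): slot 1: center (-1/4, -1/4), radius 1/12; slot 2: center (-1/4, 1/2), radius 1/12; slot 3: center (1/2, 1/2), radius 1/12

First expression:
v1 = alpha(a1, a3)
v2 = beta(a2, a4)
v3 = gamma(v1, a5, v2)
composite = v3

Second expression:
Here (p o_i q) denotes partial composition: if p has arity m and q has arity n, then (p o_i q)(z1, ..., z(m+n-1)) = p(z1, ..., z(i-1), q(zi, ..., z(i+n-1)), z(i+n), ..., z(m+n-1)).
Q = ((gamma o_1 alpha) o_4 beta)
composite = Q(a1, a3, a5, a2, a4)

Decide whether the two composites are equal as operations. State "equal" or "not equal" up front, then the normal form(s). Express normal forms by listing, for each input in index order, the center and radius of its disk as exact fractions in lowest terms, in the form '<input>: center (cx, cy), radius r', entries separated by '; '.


equal; both compose to a1: center (-11/48, -13/48), radius 1/108; a2: center (13/24, 13/24), radius 1/108; a3: center (-13/48, -5/24), radius 1/120; a4: center (23/48, 23/48), radius 1/144; a5: center (-1/4, 1/2), radius 1/12


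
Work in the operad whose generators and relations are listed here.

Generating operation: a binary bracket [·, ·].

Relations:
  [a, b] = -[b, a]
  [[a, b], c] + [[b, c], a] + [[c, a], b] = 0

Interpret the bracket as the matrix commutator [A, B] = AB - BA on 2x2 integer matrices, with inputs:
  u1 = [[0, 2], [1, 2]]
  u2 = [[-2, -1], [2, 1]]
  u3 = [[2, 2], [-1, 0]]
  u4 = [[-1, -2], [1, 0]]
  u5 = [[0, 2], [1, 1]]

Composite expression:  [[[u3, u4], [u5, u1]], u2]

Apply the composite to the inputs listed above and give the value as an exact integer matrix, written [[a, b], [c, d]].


[u3, u4] = [[0, -2], [-1, 0]]
[u5, u1] = [[0, 2], [-1, 0]]
[[u3, u4], [u5, u1]] = [[4, 0], [0, -4]]
[[[u3, u4], [u5, u1]], u2] = [[0, -8], [-16, 0]]

[[0, -8], [-16, 0]]


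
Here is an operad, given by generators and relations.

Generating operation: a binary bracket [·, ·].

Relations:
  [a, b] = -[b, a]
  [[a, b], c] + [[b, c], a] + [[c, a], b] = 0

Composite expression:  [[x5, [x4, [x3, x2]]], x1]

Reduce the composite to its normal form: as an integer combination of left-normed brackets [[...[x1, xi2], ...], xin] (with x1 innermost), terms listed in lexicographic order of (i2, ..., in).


[[[[x1, x2], x3], x4], x5] - [[[[x1, x3], x2], x4], x5] - [[[[x1, x4], x2], x3], x5] + [[[[x1, x4], x3], x2], x5] - [[[[x1, x5], x2], x3], x4] + [[[[x1, x5], x3], x2], x4] + [[[[x1, x5], x4], x2], x3] - [[[[x1, x5], x4], x3], x2]

Left-normed coefficients sit on the x1-initial expansion words.
Composite bracket: [[x5, [x4, [x3, x2]]], x1]
Expanding via [a, b] = ab - ba: 16 signed words (2^4 = 16).
The x1-initial words carry the normal form:
  sign of x1x2x3x4x5 is +1, so it contributes +[[[[x1, x2], x3], x4], x5]
  sign of x1x3x2x4x5 is -1, so it contributes -[[[[x1, x3], x2], x4], x5]
  sign of x1x4x2x3x5 is -1, so it contributes -[[[[x1, x4], x2], x3], x5]
  sign of x1x4x3x2x5 is +1, so it contributes +[[[[x1, x4], x3], x2], x5]
  sign of x1x5x2x3x4 is -1, so it contributes -[[[[x1, x5], x2], x3], x4]
  sign of x1x5x3x2x4 is +1, so it contributes +[[[[x1, x5], x3], x2], x4]
  sign of x1x5x4x2x3 is +1, so it contributes +[[[[x1, x5], x4], x2], x3]
  sign of x1x5x4x3x2 is -1, so it contributes -[[[[x1, x5], x4], x3], x2]


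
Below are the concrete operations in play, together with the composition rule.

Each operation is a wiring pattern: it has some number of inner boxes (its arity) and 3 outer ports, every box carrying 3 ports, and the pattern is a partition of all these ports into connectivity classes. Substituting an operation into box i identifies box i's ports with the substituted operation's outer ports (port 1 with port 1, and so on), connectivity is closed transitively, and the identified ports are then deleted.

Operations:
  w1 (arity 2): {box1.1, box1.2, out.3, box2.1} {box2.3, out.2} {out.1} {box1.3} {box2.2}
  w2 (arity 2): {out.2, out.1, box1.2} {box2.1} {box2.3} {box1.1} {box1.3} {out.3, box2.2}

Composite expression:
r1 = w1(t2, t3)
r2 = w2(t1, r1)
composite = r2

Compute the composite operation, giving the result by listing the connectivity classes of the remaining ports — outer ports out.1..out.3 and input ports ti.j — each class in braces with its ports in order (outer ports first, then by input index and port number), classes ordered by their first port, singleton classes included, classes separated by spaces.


{out.1, out.2, t1.2} {out.3, t3.3} {t1.1} {t1.3} {t2.1, t2.2, t3.1} {t2.3} {t3.2}


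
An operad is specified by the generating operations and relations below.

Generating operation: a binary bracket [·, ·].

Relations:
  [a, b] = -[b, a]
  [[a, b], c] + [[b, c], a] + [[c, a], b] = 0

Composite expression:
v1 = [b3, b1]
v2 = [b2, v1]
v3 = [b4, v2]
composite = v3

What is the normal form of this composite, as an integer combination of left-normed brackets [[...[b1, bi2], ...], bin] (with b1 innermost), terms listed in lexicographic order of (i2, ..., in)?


-[[[b1, b3], b2], b4]

Skip Jacobi rewriting: expand, keep b1-initial words, read off terms.
Composite bracket: [b4, [b2, [b3, b1]]]
Each bracket splits as ab - ba, giving 8 signed words (2^3 = 8).
Coefficients come from the b1-initial words:
  word b1b3b2b4 has sign -1, contributing -[[[b1, b3], b2], b4]


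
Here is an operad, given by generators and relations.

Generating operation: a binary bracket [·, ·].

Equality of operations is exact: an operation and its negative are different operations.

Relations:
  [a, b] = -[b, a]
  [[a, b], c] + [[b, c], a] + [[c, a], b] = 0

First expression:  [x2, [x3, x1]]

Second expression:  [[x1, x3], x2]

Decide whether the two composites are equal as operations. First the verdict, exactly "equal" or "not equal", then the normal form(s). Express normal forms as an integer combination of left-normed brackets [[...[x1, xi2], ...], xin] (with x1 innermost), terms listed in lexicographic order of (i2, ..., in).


equal; the common form is [[x1, x3], x2]

Reducing the first expression gives [[x1, x3], x2]
Reducing the second expression gives [[x1, x3], x2]
Both agree, so they are equal.


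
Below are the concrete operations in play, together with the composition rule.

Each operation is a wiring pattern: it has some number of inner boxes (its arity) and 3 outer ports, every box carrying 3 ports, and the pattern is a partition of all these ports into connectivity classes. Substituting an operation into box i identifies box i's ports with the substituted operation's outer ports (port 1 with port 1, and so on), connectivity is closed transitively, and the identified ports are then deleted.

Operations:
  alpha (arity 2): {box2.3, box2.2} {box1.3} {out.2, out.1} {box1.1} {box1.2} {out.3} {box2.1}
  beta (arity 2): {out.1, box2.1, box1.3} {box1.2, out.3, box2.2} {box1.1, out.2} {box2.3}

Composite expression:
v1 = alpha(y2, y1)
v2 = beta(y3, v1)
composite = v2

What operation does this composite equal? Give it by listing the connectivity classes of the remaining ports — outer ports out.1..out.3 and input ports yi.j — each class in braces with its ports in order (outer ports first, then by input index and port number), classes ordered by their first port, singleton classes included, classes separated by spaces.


{out.1, out.3, y3.2, y3.3} {out.2, y3.1} {y1.1} {y1.2, y1.3} {y2.1} {y2.2} {y2.3}

Treat the ports identified at beta as solder joints: merge, then drop.
through alpha, on inputs (y2, y1): {out.1, out.2} {out.3} {y1.1} {y1.2, y1.3} {y2.1} {y2.2} {y2.3} (out.j = stage outer ports)
through beta, on inputs (y3, y2, y1): {out.1, out.3, y3.2, y3.3} {out.2, y3.1} {y1.1} {y1.2, y1.3} {y2.1} {y2.2} {y2.3} (out.j = stage outer ports)


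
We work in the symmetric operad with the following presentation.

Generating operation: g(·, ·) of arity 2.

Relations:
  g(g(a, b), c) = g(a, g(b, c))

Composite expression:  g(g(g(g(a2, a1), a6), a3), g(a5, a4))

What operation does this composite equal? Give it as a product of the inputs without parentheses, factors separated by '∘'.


a2 ∘ a1 ∘ a6 ∘ a3 ∘ a5 ∘ a4

Associativity of g dissolves the nesting; only the a-input order survives.
g(a2, a1) linearizes to a2 ∘ a1
g(g(a2, a1), a6) linearizes to a2 ∘ a1 ∘ a6
g(g(g(a2, a1), a6), a3) linearizes to a2 ∘ a1 ∘ a6 ∘ a3
g(a5, a4) linearizes to a5 ∘ a4
g(g(g(g(a2, a1), a6), a3), g(a5, a4)) linearizes to a2 ∘ a1 ∘ a6 ∘ a3 ∘ a5 ∘ a4


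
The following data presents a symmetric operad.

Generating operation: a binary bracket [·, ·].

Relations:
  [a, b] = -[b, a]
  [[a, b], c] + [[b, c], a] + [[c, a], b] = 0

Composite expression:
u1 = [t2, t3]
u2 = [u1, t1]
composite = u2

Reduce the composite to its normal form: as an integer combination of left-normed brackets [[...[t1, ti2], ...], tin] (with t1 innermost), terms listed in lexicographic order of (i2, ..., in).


-[[t1, t2], t3] + [[t1, t3], t2]

Skip Jacobi rewriting: expand, keep t1-initial words, read off terms.
Composite bracket: [[t2, t3], t1]
Applying ab - ba throughout gives 4 signed words (2^2 = 4).
Words beginning with t1 determine it all:
  t1t2t3 (sign -1) contributes -[[t1, t2], t3]
  t1t3t2 (sign +1) contributes +[[t1, t3], t2]


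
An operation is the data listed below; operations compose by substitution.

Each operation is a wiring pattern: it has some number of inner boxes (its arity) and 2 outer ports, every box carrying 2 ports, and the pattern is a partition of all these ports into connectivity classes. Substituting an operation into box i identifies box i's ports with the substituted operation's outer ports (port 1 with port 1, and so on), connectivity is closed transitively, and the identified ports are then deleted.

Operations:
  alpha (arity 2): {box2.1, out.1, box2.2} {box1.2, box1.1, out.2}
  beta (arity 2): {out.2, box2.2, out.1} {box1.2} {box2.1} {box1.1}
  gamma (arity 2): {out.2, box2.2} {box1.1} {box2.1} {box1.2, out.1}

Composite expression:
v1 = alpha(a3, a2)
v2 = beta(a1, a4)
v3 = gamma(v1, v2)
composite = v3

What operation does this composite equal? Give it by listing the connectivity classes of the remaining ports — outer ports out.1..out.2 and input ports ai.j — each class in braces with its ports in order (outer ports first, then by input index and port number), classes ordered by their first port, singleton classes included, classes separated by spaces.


{out.1, a3.1, a3.2} {out.2, a4.2} {a1.1} {a1.2} {a2.1, a2.2} {a4.1}


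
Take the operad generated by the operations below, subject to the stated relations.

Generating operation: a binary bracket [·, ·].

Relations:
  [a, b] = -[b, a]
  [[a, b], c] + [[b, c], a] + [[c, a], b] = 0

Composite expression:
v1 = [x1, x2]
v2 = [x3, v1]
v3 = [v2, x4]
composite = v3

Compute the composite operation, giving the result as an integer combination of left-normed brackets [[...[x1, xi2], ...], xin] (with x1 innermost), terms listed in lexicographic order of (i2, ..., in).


-[[[x1, x2], x3], x4]

A multilinear Lie element is pinned by x1-initial words (x1 innermost).
Composite bracket: [[x3, [x1, x2]], x4]
The bracket unfolds into 8 signed words via [a, b] = ab - ba (2^3 = 8).
Keep just the words that open with x1:
  x1x2x3x4 (sign -1) contributes -[[[x1, x2], x3], x4]


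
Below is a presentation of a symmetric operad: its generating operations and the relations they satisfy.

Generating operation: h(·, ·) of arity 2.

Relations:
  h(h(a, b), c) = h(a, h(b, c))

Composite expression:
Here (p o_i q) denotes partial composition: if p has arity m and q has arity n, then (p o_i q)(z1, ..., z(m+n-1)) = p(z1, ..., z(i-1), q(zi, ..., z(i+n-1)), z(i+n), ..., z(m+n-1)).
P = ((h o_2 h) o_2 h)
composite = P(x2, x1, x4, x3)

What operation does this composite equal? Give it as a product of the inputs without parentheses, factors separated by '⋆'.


Associativity of h dissolves the nesting; only the x-input order survives.
h(x1, x4) flattens to x1 ⋆ x4
h(h(x1, x4), x3) flattens to x1 ⋆ x4 ⋆ x3
h(x2, h(h(x1, x4), x3)) flattens to x2 ⋆ x1 ⋆ x4 ⋆ x3

x2 ⋆ x1 ⋆ x4 ⋆ x3


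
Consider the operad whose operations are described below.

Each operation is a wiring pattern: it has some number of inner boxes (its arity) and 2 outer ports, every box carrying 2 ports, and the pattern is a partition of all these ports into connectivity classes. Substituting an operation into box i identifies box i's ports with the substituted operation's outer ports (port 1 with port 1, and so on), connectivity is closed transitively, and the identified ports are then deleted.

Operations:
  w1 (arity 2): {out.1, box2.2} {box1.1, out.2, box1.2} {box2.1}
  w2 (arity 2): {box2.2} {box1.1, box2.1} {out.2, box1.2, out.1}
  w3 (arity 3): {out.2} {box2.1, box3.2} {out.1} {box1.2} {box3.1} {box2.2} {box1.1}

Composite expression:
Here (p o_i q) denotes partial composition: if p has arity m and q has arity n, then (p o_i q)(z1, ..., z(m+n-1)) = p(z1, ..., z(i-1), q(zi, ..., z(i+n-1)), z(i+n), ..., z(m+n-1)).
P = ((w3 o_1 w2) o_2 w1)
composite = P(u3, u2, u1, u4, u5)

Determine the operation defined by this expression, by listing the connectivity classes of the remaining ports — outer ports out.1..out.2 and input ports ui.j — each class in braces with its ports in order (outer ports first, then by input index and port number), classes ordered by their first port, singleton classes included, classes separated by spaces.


{out.1} {out.2} {u1.1} {u1.2, u3.1} {u2.1, u2.2} {u3.2} {u4.1, u5.2} {u4.2} {u5.1}

Treat the ports identified at w3 as solder joints: merge, then drop.
after w1, the pattern on (u2, u1) reads {out.1, u1.2} {out.2, u2.1, u2.2} {u1.1} (out.j = its outer ports)
after w2, the pattern on (u3, u2, u1) reads {out.1, out.2, u3.2} {u1.1} {u1.2, u3.1} {u2.1, u2.2} (out.j = its outer ports)
after w3, the pattern on (u3, u2, u1, u4, u5) reads {out.1} {out.2} {u1.1} {u1.2, u3.1} {u2.1, u2.2} {u3.2} {u4.1, u5.2} {u4.2} {u5.1} (out.j = its outer ports)


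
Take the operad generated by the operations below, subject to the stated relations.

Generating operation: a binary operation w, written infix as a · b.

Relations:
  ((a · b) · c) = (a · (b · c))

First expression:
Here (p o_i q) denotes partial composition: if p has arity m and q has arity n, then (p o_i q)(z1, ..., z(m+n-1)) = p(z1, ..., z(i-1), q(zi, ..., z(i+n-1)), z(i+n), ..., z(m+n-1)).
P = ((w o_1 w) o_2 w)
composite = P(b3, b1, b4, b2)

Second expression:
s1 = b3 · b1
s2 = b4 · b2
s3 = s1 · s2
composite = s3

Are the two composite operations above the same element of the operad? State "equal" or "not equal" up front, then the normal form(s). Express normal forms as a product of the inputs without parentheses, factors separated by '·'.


equal; both compose to b3 · b1 · b4 · b2

The first composite normalizes to b3 · b1 · b4 · b2
The second composite normalizes to b3 · b1 · b4 · b2
Both agree, so they are equal.


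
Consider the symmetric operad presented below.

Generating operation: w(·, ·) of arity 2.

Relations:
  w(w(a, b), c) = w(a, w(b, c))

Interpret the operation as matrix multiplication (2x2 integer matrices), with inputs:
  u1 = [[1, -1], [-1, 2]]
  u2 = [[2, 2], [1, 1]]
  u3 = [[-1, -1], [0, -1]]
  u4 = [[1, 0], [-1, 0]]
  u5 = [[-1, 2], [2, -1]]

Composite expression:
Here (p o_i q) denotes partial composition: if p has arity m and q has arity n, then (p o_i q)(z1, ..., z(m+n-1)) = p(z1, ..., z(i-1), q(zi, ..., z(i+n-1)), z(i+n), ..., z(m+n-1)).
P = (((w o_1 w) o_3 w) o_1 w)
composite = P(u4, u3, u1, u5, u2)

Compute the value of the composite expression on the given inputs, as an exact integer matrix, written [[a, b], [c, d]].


[[-3, -3], [3, 3]]

w(u4, u3) = [[-1, -1], [1, 1]]
w(w(u4, u3), u1) = [[0, -1], [0, 1]]
w(u5, u2) = [[0, 0], [3, 3]]
w(w(w(u4, u3), u1), w(u5, u2)) = [[-3, -3], [3, 3]]


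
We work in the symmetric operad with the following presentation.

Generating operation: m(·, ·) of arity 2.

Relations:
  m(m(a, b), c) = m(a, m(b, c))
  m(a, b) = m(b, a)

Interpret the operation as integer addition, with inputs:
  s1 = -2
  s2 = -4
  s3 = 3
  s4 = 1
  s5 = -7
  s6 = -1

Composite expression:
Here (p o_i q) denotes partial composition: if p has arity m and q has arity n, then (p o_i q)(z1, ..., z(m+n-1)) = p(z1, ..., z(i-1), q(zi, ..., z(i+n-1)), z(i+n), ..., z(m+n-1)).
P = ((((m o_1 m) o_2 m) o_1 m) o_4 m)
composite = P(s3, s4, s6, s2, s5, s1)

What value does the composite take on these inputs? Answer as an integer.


-10

m(s3, s4) = 4
m(s2, s5) = -11
m(s6, m(s2, s5)) = -12
m(m(s3, s4), m(s6, m(s2, s5))) = -8
m(m(m(s3, s4), m(s6, m(s2, s5))), s1) = -10


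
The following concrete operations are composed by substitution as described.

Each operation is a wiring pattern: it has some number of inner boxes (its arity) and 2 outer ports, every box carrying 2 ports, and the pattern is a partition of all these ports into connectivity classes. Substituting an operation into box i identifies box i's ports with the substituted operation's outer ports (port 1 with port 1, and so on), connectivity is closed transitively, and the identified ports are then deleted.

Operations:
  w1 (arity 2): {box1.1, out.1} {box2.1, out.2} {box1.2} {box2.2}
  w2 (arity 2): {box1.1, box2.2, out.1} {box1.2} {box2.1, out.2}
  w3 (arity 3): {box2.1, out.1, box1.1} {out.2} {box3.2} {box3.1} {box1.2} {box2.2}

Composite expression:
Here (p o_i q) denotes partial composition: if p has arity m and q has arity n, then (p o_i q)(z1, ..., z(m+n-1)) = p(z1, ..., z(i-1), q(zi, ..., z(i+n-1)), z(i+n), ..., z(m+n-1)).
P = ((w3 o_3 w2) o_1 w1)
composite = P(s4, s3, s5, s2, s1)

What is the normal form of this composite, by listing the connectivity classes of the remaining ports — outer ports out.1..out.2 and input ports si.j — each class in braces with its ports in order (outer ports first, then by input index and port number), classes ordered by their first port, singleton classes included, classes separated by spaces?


After gluing at w3, chains via deleted ports link the s-ports.
the subtree at w1 composes to {out.1, s4.1} {out.2, s3.1} {s3.2} {s4.2} on (s4, s3); out.j = own outer ports
the subtree at w2 composes to {out.1, s1.2, s2.1} {out.2, s1.1} {s2.2} on (s2, s1); out.j = own outer ports
the subtree at w3 composes to {out.1, s4.1, s5.1} {out.2} {s1.1} {s1.2, s2.1} {s2.2} {s3.1} {s3.2} {s4.2} {s5.2} on (s4, s3, s5, s2, s1); out.j = own outer ports

{out.1, s4.1, s5.1} {out.2} {s1.1} {s1.2, s2.1} {s2.2} {s3.1} {s3.2} {s4.2} {s5.2}


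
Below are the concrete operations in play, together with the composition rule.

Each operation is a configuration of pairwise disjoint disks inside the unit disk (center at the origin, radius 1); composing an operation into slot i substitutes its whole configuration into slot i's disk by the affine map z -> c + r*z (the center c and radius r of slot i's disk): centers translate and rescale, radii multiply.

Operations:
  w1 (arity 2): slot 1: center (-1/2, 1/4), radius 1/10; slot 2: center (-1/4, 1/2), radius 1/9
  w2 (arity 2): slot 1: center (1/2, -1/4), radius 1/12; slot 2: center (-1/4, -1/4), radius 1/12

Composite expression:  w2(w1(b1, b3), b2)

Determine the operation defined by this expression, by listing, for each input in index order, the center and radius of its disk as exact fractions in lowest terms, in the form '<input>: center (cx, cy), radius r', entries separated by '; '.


Each b-disk chains the slot maps above it in w2; radii multiply.
b1: after 2 affine steps, its disk has center (11/24, -11/48), radius 1/120
b3: after 2 affine steps, its disk has center (23/48, -5/24), radius 1/108
b2: after 1 affine step, its disk has center (-1/4, -1/4), radius 1/12

b1: center (11/24, -11/48), radius 1/120; b2: center (-1/4, -1/4), radius 1/12; b3: center (23/48, -5/24), radius 1/108


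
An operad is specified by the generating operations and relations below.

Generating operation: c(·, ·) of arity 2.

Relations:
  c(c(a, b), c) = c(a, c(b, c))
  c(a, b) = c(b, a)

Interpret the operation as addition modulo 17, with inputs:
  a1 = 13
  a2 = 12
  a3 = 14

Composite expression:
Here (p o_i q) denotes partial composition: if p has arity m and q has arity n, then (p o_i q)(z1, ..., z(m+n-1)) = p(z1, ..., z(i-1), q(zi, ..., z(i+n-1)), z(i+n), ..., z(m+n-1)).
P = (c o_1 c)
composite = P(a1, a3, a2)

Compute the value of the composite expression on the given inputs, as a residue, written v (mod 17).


5 (mod 17)

c(a1, a3) = 10
c(c(a1, a3), a2) = 5


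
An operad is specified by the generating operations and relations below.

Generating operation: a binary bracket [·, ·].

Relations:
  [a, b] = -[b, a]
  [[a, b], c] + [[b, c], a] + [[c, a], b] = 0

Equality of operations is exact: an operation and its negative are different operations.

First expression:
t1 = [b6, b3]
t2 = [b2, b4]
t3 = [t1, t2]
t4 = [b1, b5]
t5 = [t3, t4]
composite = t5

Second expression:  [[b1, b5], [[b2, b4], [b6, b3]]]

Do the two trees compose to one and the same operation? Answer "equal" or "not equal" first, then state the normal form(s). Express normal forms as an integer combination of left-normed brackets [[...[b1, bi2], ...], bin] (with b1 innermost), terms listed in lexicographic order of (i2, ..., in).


equal: each reduces to -[[[[[b1, b5], b2], b4], b3], b6] + [[[[[b1, b5], b2], b4], b6], b3] + [[[[[b1, b5], b3], b6], b2], b4] - [[[[[b1, b5], b3], b6], b4], b2] + [[[[[b1, b5], b4], b2], b3], b6] - [[[[[b1, b5], b4], b2], b6], b3] - [[[[[b1, b5], b6], b3], b2], b4] + [[[[[b1, b5], b6], b3], b4], b2]


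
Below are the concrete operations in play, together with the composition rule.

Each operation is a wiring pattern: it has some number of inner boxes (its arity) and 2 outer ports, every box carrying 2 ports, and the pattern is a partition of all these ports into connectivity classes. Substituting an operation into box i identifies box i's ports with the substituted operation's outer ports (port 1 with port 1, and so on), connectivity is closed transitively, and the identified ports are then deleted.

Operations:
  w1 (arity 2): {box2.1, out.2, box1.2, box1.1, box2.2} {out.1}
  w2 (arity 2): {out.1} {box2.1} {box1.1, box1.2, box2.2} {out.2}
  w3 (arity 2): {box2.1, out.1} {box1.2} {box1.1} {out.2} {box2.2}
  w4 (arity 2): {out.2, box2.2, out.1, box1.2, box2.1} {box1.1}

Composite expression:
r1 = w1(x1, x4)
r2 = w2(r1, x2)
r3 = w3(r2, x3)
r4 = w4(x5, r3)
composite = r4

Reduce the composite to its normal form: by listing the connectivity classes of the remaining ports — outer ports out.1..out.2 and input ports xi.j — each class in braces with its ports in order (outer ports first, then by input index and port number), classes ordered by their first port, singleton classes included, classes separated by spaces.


{out.1, out.2, x3.1, x5.2} {x1.1, x1.2, x2.2, x4.1, x4.2} {x2.1} {x3.2} {x5.1}


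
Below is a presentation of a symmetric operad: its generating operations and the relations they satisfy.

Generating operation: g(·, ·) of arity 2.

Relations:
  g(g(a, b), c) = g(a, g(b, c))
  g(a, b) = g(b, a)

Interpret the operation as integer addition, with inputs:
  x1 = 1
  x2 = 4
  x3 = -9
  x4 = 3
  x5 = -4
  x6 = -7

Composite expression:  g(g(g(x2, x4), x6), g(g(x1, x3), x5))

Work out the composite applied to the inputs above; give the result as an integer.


-12

g(x2, x4) = 7
g(g(x2, x4), x6) = 0
g(x1, x3) = -8
g(g(x1, x3), x5) = -12
g(g(g(x2, x4), x6), g(g(x1, x3), x5)) = -12
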